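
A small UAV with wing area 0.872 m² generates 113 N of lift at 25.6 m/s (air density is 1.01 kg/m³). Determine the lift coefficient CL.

From L = ½ρv²S·CL, rearranging gives CL = 2L/(ρv²S).
CL = 2 × 113 / (1.01 × 25.6² × 0.872) = 0.392

CL = 0.392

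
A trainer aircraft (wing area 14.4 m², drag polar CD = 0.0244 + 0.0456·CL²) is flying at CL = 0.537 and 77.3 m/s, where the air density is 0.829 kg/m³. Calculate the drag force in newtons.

CD = 0.0244 + 0.0456 × 0.537² = 0.03755
D = ½ρv²S·CD = ½ × 0.829 × 77.3² × 14.4 × 0.03755 = 1340 N

D = 1340 N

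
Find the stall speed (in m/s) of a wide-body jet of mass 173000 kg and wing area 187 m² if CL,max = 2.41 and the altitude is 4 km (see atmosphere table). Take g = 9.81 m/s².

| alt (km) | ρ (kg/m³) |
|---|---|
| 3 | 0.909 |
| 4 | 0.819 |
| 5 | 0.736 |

V_stall = 95.9 m/s

At 4 km, from the table: ρ = 0.819 kg/m³.
Stall occurs when L = W at CL,max. W = mg = 173000 × 9.81 = 1.697×10^6 N.
From L = ½ρV²S·CL,max = W: V_stall = √(2W/(ρSCL,max)) = √(2·1.697×10^6/(0.819·187·2.41))
V_stall = √9196 = 95.9 m/s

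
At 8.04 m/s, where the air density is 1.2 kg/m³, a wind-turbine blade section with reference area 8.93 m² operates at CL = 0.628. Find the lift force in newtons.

L = ½ρv²S·CL = ½ × 1.2 × 8.04² × 8.93 × 0.628 = 218 N

L = 218 N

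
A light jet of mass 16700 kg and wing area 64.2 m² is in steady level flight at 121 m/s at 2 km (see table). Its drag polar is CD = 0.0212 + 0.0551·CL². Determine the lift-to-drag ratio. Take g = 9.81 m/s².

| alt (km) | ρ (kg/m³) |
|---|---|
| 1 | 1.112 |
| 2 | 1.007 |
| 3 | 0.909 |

L/D = 12.5

At 2 km, from the table: ρ = 1.007 kg/m³.
Weight W = mg = 16700 × 9.81 = 1.6383×10^5 N; in level flight L = W.
q = ½ρv² = ½ × 1.007 × 121² = 7372 Pa.
CL = W/(q·S) = 1.6383×10^5 / (7372 × 64.2) = 0.3462.
CD = 0.0212 + 0.0551 × 0.3462² = 0.0278.
L/D = CL/CD = 0.3462 / 0.0278 = 12.5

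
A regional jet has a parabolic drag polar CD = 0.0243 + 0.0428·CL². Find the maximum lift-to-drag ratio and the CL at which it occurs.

For CD = CD0 + K·CL², (L/D)max occurs at CL* = √(CD0/K) and equals 1/(2√(K·CD0)).
(L/D)max = 1/(2√(0.0428 × 0.0243)) = 1/(2 × 0.03225) = 15.5
CL* = √(0.0243/0.0428) = 0.753

(L/D)max = 15.5, at CL = 0.753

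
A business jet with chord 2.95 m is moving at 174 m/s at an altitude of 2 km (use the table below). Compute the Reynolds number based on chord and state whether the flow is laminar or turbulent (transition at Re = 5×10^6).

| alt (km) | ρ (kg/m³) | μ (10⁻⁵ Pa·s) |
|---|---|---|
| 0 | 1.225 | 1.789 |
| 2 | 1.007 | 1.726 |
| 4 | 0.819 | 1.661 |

Re = 2.99×10^7 (turbulent)

At 2 km, from the table: ρ = 1.007 kg/m³, μ = 1.726×10⁻⁵ Pa·s.
Re = ρ·v·c/μ = 1.007 × 174 × 2.95 / (1.726×10⁻⁵) = 2.99×10^7
Since 2.99×10^7 > 5×10^6, the flow is turbulent.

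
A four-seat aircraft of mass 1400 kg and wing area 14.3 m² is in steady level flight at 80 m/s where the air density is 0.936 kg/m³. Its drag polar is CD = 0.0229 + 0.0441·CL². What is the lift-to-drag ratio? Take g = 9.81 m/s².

L/D = 11.7

Weight W = mg = 1400 × 9.81 = 13734 N; in level flight L = W.
Dynamic pressure q = 0.5 × 0.936 × 80² = 2995 Pa.
Required CL = L/(qS) = 13734/(2995·14.3) = 0.3207.
CD = 0.0229 + 0.0441 × 0.3207² = 0.02743.
L/D = CL/CD = 0.3207 / 0.02743 = 11.7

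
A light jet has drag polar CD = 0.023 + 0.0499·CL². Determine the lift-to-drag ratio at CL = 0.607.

L/D = 14.7

CD = 0.023 + 0.0499 × 0.607² = 0.04139
L/D = CL/CD = 0.607 / 0.04139 = 14.7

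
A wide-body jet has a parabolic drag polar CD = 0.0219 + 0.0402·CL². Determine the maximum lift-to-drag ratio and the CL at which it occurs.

For CD = CD0 + K·CL², (L/D)max occurs at CL* = √(CD0/K) and equals 1/(2√(K·CD0)).
(L/D)max = 1/(2√(0.0402 × 0.0219)) = 1/(2 × 0.02967) = 16.9
CL* = √(0.0219/0.0402) = 0.738

(L/D)max = 16.9, at CL = 0.738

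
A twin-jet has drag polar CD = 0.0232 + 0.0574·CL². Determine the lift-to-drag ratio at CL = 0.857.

L/D = 13.1

CD = 0.0232 + 0.0574 × 0.857² = 0.06536
L/D = CL/CD = 0.857 / 0.06536 = 13.1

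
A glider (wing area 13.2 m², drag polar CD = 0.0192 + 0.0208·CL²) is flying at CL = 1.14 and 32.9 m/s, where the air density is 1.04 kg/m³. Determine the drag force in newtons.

CD = 0.0192 + 0.0208 × 1.14² = 0.04623
D = ½ρv²S·CD = ½ × 1.04 × 32.9² × 13.2 × 0.04623 = 343 N

D = 343 N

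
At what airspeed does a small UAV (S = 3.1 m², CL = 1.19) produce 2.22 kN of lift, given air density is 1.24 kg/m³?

L = ½ρv²S·CL ⇒ v = √(2L/(ρ·S·CL))
v = √(2 × 2220 / (1.24 × 3.1 × 1.19)) = √970.6 = 31.2 m/s

v = 31.2 m/s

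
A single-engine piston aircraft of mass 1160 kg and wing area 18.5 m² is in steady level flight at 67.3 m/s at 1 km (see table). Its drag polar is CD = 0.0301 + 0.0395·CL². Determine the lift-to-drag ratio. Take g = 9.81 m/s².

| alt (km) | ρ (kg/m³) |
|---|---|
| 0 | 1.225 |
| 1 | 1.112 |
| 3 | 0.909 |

At 1 km, from the table: ρ = 1.112 kg/m³.
Level flight ⇒ L = W = m·g = 1160 × 9.81 = 11380 N.
Dynamic pressure q = 0.5 × 1.112 × 67.3² = 2518 Pa.
CL = W/(q·S) = 11380 / (2518 × 18.5) = 0.2443.
CD = 0.0301 + 0.0395 × 0.2443² = 0.03246.
L/D = CL/CD = 0.2443 / 0.03246 = 7.53

L/D = 7.53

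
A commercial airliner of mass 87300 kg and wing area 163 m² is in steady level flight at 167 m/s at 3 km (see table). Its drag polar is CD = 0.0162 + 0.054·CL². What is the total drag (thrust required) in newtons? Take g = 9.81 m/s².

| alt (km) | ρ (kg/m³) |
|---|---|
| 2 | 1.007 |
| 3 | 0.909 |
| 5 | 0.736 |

D = 52600 N

At 3 km, from the table: ρ = 0.909 kg/m³.
Level flight ⇒ L = W = m·g = 87300 × 9.81 = 8.5641×10^5 N.
q = ½ρv² = ½ × 0.909 × 167² = 12680 Pa.
CL = 2W/(ρv²S) = 2×8.5641×10^5/(0.909×167²×163) = 0.4145.
CD = 0.0162 + 0.054 × 0.4145² = 0.02548.
D = q·S·CD = 12680 × 163 × 0.02548 = 52640 N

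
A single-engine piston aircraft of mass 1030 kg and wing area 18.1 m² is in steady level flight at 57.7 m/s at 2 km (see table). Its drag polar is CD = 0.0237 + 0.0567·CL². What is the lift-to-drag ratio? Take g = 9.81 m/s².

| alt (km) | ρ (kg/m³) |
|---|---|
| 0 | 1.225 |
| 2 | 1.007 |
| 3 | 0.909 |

At 2 km, from the table: ρ = 1.007 kg/m³.
In steady level flight, lift balances weight: W = mg = 1030 × 9.81 = 10104 N.
Dynamic pressure q = 0.5 × 1.007 × 57.7² = 1676 Pa.
CL = W/(q·S) = 10104 / (1676 × 18.1) = 0.333.
CD = 0.0237 + 0.0567 × 0.333² = 0.02999.
L/D = CL/CD = 0.333 / 0.02999 = 11.1

L/D = 11.1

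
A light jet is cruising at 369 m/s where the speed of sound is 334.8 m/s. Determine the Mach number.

M = v/a = 369 / 334.8 = 1.1

M = 1.1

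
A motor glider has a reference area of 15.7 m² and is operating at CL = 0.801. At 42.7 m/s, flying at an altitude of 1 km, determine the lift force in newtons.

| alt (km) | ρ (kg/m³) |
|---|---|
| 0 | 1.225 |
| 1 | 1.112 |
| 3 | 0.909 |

At 1 km, from the table: ρ = 1.112 kg/m³.
L = ½ρv²S·CL = ½ × 1.112 × 42.7² × 15.7 × 0.801 = 12700 N ≈ 12.7 kN

L = 12700 N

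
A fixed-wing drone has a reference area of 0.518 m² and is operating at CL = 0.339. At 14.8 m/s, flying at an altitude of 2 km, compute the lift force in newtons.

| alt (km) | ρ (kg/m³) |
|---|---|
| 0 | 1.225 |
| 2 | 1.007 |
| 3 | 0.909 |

L = 19.4 N

At 2 km, from the table: ρ = 1.007 kg/m³.
L = ½ρv²S·CL = ½ × 1.007 × 14.8² × 0.518 × 0.339 = 19.4 N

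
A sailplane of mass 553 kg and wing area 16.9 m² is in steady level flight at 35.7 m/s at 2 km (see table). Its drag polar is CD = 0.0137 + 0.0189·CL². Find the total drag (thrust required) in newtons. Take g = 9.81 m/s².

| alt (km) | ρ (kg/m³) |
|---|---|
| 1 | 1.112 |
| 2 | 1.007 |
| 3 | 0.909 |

D = 200 N

At 2 km, from the table: ρ = 1.007 kg/m³.
Weight W = mg = 553 × 9.81 = 5424.9 N; in level flight L = W.
q = ½ρv² = ½ × 1.007 × 35.7² = 641.7 Pa.
Required CL = L/(qS) = 5424.9/(641.7·16.9) = 0.5002.
CD = 0.0137 + 0.0189 × 0.5002² = 0.01843.
D = q·S·CD = 641.7 × 16.9 × 0.01843 = 199.9 N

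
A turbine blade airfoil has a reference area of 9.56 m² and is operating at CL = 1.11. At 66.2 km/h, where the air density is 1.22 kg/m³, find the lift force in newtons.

Convert speed: v = 66.2 km/h ÷ 3.6 = 18.39 m/s.
Dynamic pressure q = ½ρv² = ½ × 1.22 × 18.39² = 206.3 Pa.
L = q·S·CL = 206.3 × 9.56 × 1.11 = 2190 N

L = 2190 N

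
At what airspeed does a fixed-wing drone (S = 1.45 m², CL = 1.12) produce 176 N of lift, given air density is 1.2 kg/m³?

L = ½ρv²S·CL ⇒ v = √(2L/(ρ·S·CL))
v = √(2 × 176 / (1.2 × 1.45 × 1.12)) = √180.6 = 13.4 m/s

v = 13.4 m/s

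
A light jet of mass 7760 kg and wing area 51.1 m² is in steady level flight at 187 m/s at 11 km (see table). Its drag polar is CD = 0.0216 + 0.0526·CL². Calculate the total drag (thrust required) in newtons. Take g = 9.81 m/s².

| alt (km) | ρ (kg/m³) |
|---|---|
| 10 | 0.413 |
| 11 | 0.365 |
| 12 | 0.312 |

At 11 km, from the table: ρ = 0.365 kg/m³.
Weight W = mg = 7760 × 9.81 = 76126 N; in level flight L = W.
q = ½ρv² = ½ × 0.365 × 187² = 6382 Pa.
CL = 2W/(ρv²S) = 2×76126/(0.365×187²×51.1) = 0.2334.
CD = 0.0216 + 0.0526 × 0.2334² = 0.02447.
D = q·S·CD = 6382 × 51.1 × 0.02447 = 7979 N

D = 7980 N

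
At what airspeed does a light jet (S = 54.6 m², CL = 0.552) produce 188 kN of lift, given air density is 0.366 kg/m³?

v = 185 m/s

L = ½ρv²S·CL ⇒ v = √(2L/(ρ·S·CL))
v = √(2 × 1.88×10^5 / (0.366 × 54.6 × 0.552)) = √34090 = 185 m/s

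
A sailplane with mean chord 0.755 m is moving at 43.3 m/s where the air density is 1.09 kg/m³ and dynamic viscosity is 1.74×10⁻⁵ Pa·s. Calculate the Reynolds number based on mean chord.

Re = 2.05×10^6

Re = ρ·v·c/μ = 1.09 × 43.3 × 0.755 / (1.74×10⁻⁵) = 2.05×10^6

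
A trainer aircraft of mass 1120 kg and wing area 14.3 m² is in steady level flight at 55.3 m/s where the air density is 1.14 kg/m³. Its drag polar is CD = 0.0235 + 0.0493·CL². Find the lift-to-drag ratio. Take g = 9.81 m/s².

L/D = 13.3

In steady level flight, lift balances weight: W = mg = 1120 × 9.81 = 10987 N.
Dynamic pressure q = 0.5 × 1.14 × 55.3² = 1743 Pa.
CL = 2W/(ρv²S) = 2×10987/(1.14×55.3²×14.3) = 0.4408.
CD = 0.0235 + 0.0493 × 0.4408² = 0.03308.
L/D = CL/CD = 0.4408 / 0.03308 = 13.3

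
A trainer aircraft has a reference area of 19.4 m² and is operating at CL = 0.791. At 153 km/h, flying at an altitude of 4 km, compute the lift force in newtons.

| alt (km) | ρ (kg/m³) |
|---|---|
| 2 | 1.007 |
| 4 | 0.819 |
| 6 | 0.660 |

At 4 km, from the table: ρ = 0.819 kg/m³.
Convert speed: v = 153 km/h ÷ 3.6 = 42.5 m/s.
L = ½ρv²S·CL = ½ × 0.819 × 42.5² × 19.4 × 0.791 = 11400 N ≈ 11.4 kN

L = 11400 N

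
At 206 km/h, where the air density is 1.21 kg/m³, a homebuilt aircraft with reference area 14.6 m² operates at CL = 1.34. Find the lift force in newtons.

L = 38800 N

Convert speed: v = 206 km/h ÷ 3.6 = 57.22 m/s.
Dynamic pressure q = ½ρv² = ½ × 1.21 × 57.22² = 1981 Pa.
L = q·S·CL = 1981 × 14.6 × 1.34 = 38800 N ≈ 38.8 kN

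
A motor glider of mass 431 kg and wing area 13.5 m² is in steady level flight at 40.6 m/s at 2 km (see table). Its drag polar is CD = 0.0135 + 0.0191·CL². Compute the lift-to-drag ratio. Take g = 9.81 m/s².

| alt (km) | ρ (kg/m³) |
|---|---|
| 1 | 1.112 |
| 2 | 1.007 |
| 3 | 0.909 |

At 2 km, from the table: ρ = 1.007 kg/m³.
In steady level flight, lift balances weight: W = mg = 431 × 9.81 = 4228.1 N.
q = ½ρv² = ½ × 1.007 × 40.6² = 829.9 Pa.
Required CL = L/(qS) = 4228.1/(829.9·13.5) = 0.3774.
CD = 0.0135 + 0.0191 × 0.3774² = 0.01622.
L/D = CL/CD = 0.3774 / 0.01622 = 23.3

L/D = 23.3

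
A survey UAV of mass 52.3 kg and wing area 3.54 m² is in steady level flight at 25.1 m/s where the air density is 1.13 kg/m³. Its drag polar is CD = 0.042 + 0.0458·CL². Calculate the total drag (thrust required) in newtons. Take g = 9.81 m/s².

D = 62.5 N

Level flight ⇒ L = W = m·g = 52.3 × 9.81 = 513.06 N.
Dynamic pressure q = 0.5 × 1.13 × 25.1² = 356 Pa.
CL = 2W/(ρv²S) = 2×513.06/(1.13×25.1²×3.54) = 0.4072.
CD = 0.042 + 0.0458 × 0.4072² = 0.04959.
D = q·S·CD = 356 × 3.54 × 0.04959 = 62.49 N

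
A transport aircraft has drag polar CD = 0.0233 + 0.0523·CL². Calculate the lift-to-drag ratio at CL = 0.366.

CD = 0.0233 + 0.0523 × 0.366² = 0.03031
L/D = CL/CD = 0.366 / 0.03031 = 12.1

L/D = 12.1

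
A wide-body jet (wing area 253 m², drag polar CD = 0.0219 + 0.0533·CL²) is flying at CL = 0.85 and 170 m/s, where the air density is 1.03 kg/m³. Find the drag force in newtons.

CD = 0.0219 + 0.0533 × 0.85² = 0.06041
D = ½ρv²S·CD = ½ × 1.03 × 170² × 253 × 0.06041 = 2.27×10^5 N

D = 2.27×10^5 N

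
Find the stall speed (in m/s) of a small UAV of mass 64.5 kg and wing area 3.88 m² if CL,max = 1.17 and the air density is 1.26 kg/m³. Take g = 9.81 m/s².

V_stall = 14.9 m/s

Stall occurs when L = W at CL,max. W = mg = 64.5 × 9.81 = 632.7 N.
V_stall = √(2W/(ρ·S·CL,max)) = √(2 × 632.7 / (1.26 × 3.88 × 1.17))
V_stall = √221.2 = 14.9 m/s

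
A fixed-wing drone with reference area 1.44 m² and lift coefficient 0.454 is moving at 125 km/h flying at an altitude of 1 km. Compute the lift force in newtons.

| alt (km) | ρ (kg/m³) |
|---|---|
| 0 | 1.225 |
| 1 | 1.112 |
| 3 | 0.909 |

At 1 km, from the table: ρ = 1.112 kg/m³.
Convert speed: v = 125 km/h ÷ 3.6 = 34.72 m/s.
Dynamic pressure q = ½ρv² = ½ × 1.112 × 34.72² = 670.3 Pa.
L = q·S·CL = 670.3 × 1.44 × 0.454 = 438 N

L = 438 N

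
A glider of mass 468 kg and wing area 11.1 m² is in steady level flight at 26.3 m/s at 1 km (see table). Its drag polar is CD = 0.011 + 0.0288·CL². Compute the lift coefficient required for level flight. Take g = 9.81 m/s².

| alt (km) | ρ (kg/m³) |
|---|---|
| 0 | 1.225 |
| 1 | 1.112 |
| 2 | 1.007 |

CL = 1.08

At 1 km, from the table: ρ = 1.112 kg/m³.
Level flight ⇒ L = W = m·g = 468 × 9.81 = 4591.1 N.
Dynamic pressure q = 0.5 × 1.112 × 26.3² = 384.6 Pa.
Required CL = L/(qS) = 4591.1/(384.6·11.1) = 1.075.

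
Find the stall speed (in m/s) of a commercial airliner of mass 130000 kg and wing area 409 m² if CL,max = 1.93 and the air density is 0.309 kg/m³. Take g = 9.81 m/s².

Stall occurs when L = W at CL,max. W = mg = 130000 × 9.81 = 1.275×10^6 N.
From L = ½ρV²S·CL,max = W: V_stall = √(2W/(ρSCL,max)) = √(2·1.275×10^6/(0.309·409·1.93))
V_stall = √10460 = 102 m/s

V_stall = 102 m/s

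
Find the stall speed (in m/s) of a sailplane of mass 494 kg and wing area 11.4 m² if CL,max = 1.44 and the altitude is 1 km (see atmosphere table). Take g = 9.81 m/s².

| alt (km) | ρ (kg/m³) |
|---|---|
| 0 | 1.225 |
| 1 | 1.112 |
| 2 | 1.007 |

At 1 km, from the table: ρ = 1.112 kg/m³.
At stall, lift equals weight: L = W = m·g = 494 × 9.81 = 4846 N.
V_stall = √(2W/(ρ·S·CL,max)) = √(2 × 4846 / (1.112 × 11.4 × 1.44))
V_stall = √531 = 23 m/s

V_stall = 23 m/s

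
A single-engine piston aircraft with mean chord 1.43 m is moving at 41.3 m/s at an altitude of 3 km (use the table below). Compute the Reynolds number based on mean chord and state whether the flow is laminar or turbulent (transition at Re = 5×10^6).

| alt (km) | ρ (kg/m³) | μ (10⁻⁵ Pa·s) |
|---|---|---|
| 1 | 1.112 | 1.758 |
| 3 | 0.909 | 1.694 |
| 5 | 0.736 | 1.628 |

At 3 km, from the table: ρ = 0.909 kg/m³, μ = 1.694×10⁻⁵ Pa·s.
Re = ρ·v·c/μ = 0.909 × 41.3 × 1.43 / (1.694×10⁻⁵) = 3.17×10^6
Since 3.17×10^6 < 5×10^6, the flow is laminar.

Re = 3.17×10^6 (laminar)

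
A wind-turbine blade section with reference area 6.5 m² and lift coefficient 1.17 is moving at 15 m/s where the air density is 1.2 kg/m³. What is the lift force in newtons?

L = 1030 N

L = ½ρv²S·CL = ½ × 1.2 × 15² × 6.5 × 1.17 = 1030 N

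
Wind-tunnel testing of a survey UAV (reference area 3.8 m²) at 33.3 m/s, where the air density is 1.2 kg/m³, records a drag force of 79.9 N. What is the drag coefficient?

CD = 0.0316

From D = ½ρv²S·CD, rearranging gives CD = 2D/(ρv²S).
CD = 2 × 79.9 / (1.2 × 33.3² × 3.8) = 0.0316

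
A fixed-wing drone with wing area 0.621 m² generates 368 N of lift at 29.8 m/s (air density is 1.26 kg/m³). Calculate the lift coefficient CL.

From L = ½ρv²S·CL, rearranging gives CL = 2L/(ρv²S).
CL = 2 × 368 / (1.26 × 29.8² × 0.621) = 1.06

CL = 1.06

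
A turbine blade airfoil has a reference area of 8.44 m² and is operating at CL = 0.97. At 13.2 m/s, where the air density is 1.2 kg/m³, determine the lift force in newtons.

L = 856 N

L = ½ρv²S·CL = ½ × 1.2 × 13.2² × 8.44 × 0.97 = 856 N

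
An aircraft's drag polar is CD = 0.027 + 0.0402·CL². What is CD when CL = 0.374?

CD = 0.0326

CD = 0.027 + 0.0402 × 0.374² = 0.027 + 0.005623 = 0.0326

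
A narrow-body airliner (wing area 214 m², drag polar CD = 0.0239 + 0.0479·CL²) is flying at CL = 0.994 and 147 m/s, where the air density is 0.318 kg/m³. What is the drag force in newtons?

CD = 0.0239 + 0.0479 × 0.994² = 0.07123
D = ½ρv²S·CD = ½ × 0.318 × 147² × 214 × 0.07123 = 52400 N

D = 52400 N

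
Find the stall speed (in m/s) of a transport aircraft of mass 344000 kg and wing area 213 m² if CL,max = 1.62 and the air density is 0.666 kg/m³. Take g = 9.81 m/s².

V_stall = 171 m/s

At stall, lift equals weight: L = W = m·g = 344000 × 9.81 = 3.375×10^6 N.
From L = ½ρV²S·CL,max = W: V_stall = √(2W/(ρSCL,max)) = √(2·3.375×10^6/(0.666·213·1.62))
V_stall = √29370 = 171 m/s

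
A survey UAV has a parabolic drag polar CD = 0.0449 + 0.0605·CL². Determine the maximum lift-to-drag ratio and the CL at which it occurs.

For CD = CD0 + K·CL², (L/D)max occurs at CL* = √(CD0/K) and equals 1/(2√(K·CD0)).
(L/D)max = 1/(2√(0.0605 × 0.0449)) = 1/(2 × 0.05212) = 9.59
CL* = √(0.0449/0.0605) = 0.861

(L/D)max = 9.59, at CL = 0.861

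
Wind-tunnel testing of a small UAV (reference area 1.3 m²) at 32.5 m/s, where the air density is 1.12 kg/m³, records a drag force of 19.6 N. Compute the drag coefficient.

From D = ½ρv²S·CD, rearranging gives CD = 2D/(ρv²S).
CD = 2 × 19.6 / (1.12 × 32.5² × 1.3) = 0.0255

CD = 0.0255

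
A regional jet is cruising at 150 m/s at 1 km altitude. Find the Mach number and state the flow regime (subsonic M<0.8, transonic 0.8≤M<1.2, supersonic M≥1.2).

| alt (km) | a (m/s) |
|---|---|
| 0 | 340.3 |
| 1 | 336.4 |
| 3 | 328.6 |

M = 0.446 (subsonic)

At 1 km, from the table: a = 336.4 m/s.
M = v/a = 150 / 336.4 = 0.446
M = 0.446 → subsonic.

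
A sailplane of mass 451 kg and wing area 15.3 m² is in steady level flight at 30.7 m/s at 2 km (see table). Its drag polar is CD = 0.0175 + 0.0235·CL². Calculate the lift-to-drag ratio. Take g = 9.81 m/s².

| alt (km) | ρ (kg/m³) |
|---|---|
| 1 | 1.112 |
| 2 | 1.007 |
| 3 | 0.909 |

L/D = 23.2

At 2 km, from the table: ρ = 1.007 kg/m³.
In steady level flight, lift balances weight: W = mg = 451 × 9.81 = 4424.3 N.
Dynamic pressure q = 0.5 × 1.007 × 30.7² = 474.5 Pa.
CL = 2W/(ρv²S) = 2×4424.3/(1.007×30.7²×15.3) = 0.6094.
CD = 0.0175 + 0.0235 × 0.6094² = 0.02623.
L/D = CL/CD = 0.6094 / 0.02623 = 23.2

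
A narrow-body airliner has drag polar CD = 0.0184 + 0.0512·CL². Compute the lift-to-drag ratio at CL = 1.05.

CD = 0.0184 + 0.0512 × 1.05² = 0.07485
L/D = CL/CD = 1.05 / 0.07485 = 14

L/D = 14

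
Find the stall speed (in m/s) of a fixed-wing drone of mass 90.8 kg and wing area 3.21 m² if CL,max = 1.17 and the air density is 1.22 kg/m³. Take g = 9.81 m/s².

Weight W = mg = 90.8 × 9.81 = 890.7 N.
V_stall = √(2W/(ρ·S·CL,max)) = √(2 × 890.7 / (1.22 × 3.21 × 1.17))
V_stall = √388.8 = 19.7 m/s

V_stall = 19.7 m/s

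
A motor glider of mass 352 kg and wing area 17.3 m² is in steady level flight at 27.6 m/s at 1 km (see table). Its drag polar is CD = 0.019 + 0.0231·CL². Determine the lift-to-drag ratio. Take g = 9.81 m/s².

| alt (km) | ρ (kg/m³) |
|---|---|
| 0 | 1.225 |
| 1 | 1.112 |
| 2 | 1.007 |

At 1 km, from the table: ρ = 1.112 kg/m³.
Level flight ⇒ L = W = m·g = 352 × 9.81 = 3453.1 N.
q = ½ρv² = ½ × 1.112 × 27.6² = 423.5 Pa.
Required CL = L/(qS) = 3453.1/(423.5·17.3) = 0.4713.
CD = 0.019 + 0.0231 × 0.4713² = 0.02413.
L/D = CL/CD = 0.4713 / 0.02413 = 19.5

L/D = 19.5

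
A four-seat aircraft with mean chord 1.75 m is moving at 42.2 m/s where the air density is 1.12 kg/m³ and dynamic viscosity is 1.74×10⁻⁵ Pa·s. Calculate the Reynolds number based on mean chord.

Re = 4.75×10^6

Re = ρ·v·c/μ = 1.12 × 42.2 × 1.75 / (1.74×10⁻⁵) = 4.75×10^6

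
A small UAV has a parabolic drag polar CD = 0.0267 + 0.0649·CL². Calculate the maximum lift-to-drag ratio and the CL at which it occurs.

(L/D)max = 12, at CL = 0.641

For CD = CD0 + K·CL², (L/D)max occurs at CL* = √(CD0/K) and equals 1/(2√(K·CD0)).
(L/D)max = 1/(2√(0.0649 × 0.0267)) = 1/(2 × 0.04163) = 12
CL* = √(0.0267/0.0649) = 0.641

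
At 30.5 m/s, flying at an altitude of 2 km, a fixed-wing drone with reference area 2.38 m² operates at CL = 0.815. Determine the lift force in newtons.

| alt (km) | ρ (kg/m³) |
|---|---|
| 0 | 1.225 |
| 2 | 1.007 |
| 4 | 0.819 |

At 2 km, from the table: ρ = 1.007 kg/m³.
L = ½ρv²S·CL = ½ × 1.007 × 30.5² × 2.38 × 0.815 = 909 N

L = 909 N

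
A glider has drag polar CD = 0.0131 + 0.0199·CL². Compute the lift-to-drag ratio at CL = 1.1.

L/D = 29.6

CD = 0.0131 + 0.0199 × 1.1² = 0.03718
L/D = CL/CD = 1.1 / 0.03718 = 29.6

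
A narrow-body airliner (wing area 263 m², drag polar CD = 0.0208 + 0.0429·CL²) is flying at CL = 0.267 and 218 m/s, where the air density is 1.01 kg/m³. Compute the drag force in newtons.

CD = 0.0208 + 0.0429 × 0.267² = 0.02386
D = ½ρv²S·CD = ½ × 1.01 × 218² × 263 × 0.02386 = 1.51×10^5 N

D = 1.51×10^5 N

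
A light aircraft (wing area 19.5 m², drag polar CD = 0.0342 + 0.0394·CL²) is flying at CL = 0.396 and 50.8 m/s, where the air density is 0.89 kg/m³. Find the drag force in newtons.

D = 904 N

CD = 0.0342 + 0.0394 × 0.396² = 0.04038
D = ½ρv²S·CD = ½ × 0.89 × 50.8² × 19.5 × 0.04038 = 904 N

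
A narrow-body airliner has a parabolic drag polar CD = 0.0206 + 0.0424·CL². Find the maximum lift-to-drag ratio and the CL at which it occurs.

(L/D)max = 16.9, at CL = 0.697

For CD = CD0 + K·CL², (L/D)max occurs at CL* = √(CD0/K) and equals 1/(2√(K·CD0)).
(L/D)max = 1/(2√(0.0424 × 0.0206)) = 1/(2 × 0.02955) = 16.9
CL* = √(0.0206/0.0424) = 0.697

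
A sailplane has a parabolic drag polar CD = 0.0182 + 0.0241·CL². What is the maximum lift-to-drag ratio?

For CD = CD0 + K·CL², (L/D)max occurs at CL* = √(CD0/K) and equals 1/(2√(K·CD0)).
(L/D)max = 1/(2√(0.0241 × 0.0182)) = 1/(2 × 0.02094) = 23.9

(L/D)max = 23.9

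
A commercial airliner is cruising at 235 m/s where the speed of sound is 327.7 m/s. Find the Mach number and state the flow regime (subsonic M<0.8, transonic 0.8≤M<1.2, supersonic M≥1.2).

M = 0.717 (subsonic)

M = v/a = 235 / 327.7 = 0.717
M = 0.717 → subsonic.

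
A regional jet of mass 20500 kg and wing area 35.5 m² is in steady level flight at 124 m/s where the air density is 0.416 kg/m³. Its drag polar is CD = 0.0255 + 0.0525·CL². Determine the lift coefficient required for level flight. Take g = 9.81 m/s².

In steady level flight, lift balances weight: W = mg = 20500 × 9.81 = 2.011×10^5 N.
Dynamic pressure q = 0.5 × 0.416 × 124² = 3198 Pa.
Required CL = L/(qS) = 2.011×10^5/(3198·35.5) = 1.771.

CL = 1.77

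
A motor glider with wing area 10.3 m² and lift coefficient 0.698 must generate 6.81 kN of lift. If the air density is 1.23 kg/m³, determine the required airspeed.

v = 39.2 m/s

L = ½ρv²S·CL ⇒ v = √(2L/(ρ·S·CL))
v = √(2 × 6810 / (1.23 × 10.3 × 0.698)) = √1540 = 39.2 m/s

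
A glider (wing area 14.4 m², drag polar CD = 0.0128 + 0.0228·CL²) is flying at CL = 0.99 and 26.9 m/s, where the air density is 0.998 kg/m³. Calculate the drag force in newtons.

D = 183 N

CD = 0.0128 + 0.0228 × 0.99² = 0.03515
D = ½ρv²S·CD = ½ × 0.998 × 26.9² × 14.4 × 0.03515 = 183 N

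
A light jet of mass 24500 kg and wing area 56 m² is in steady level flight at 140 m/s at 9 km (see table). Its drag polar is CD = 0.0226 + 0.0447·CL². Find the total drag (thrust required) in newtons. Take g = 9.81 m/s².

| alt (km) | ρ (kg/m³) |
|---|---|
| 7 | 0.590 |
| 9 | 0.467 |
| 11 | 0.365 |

D = 15900 N

At 9 km, from the table: ρ = 0.467 kg/m³.
Weight W = mg = 24500 × 9.81 = 2.4034×10^5 N; in level flight L = W.
Dynamic pressure q = 0.5 × 0.467 × 140² = 4577 Pa.
Required CL = L/(qS) = 2.4034×10^5/(4577·56) = 0.9378.
CD = 0.0226 + 0.0447 × 0.9378² = 0.06191.
D = q·S·CD = 4577 × 56 × 0.06191 = 15870 N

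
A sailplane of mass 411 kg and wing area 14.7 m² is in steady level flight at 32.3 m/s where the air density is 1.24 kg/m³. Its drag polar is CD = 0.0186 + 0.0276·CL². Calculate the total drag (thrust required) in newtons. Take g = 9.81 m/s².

D = 224 N

Level flight ⇒ L = W = m·g = 411 × 9.81 = 4031.9 N.
q = ½ρv² = ½ × 1.24 × 32.3² = 646.8 Pa.
CL = W/(q·S) = 4031.9 / (646.8 × 14.7) = 0.424.
CD = 0.0186 + 0.0276 × 0.424² = 0.02356.
D = q·S·CD = 646.8 × 14.7 × 0.02356 = 224 N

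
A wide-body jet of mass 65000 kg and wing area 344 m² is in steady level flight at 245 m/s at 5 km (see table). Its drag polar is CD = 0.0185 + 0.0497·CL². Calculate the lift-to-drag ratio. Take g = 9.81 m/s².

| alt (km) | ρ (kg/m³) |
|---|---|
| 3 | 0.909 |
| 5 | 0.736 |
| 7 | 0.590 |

L/D = 4.45

At 5 km, from the table: ρ = 0.736 kg/m³.
Weight W = mg = 65000 × 9.81 = 6.3765×10^5 N; in level flight L = W.
q = ½ρv² = ½ × 0.736 × 245² = 22090 Pa.
Required CL = L/(qS) = 6.3765×10^5/(22090·344) = 0.08392.
CD = 0.0185 + 0.0497 × 0.08392² = 0.01885.
L/D = CL/CD = 0.08392 / 0.01885 = 4.45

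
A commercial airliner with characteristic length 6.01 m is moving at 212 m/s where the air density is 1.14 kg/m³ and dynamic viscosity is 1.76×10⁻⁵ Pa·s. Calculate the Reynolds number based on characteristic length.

Re = ρ·v·c/μ = 1.14 × 212 × 6.01 / (1.76×10⁻⁵) = 8.25×10^7

Re = 8.25×10^7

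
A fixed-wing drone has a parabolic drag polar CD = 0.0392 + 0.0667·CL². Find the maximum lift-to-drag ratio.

For CD = CD0 + K·CL², (L/D)max occurs at CL* = √(CD0/K) and equals 1/(2√(K·CD0)).
(L/D)max = 1/(2√(0.0667 × 0.0392)) = 1/(2 × 0.05113) = 9.78

(L/D)max = 9.78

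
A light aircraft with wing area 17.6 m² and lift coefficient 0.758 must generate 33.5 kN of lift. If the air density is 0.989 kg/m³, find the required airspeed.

L = ½ρv²S·CL ⇒ v = √(2L/(ρ·S·CL))
v = √(2 × 33500 / (0.989 × 17.6 × 0.758)) = √5078 = 71.3 m/s

v = 71.3 m/s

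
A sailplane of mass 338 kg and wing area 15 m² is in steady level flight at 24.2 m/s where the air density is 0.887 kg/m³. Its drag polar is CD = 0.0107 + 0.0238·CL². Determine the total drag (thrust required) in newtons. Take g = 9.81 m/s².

D = 109 N

In steady level flight, lift balances weight: W = mg = 338 × 9.81 = 3315.8 N.
q = ½ρv² = ½ × 0.887 × 24.2² = 259.7 Pa.
CL = 2W/(ρv²S) = 2×3315.8/(0.887×24.2²×15) = 0.8511.
CD = 0.0107 + 0.0238 × 0.8511² = 0.02794.
D = q·S·CD = 259.7 × 15 × 0.02794 = 108.9 N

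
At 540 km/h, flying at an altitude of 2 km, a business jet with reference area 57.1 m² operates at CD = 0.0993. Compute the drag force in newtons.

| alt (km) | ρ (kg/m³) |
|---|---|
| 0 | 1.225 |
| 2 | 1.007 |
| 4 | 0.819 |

At 2 km, from the table: ρ = 1.007 kg/m³.
Convert speed: v = 540 km/h ÷ 3.6 = 150 m/s.
Dynamic pressure q = ½ρv² = ½ × 1.007 × 150² = 11330 Pa.
D = q·S·CD = 11330 × 57.1 × 0.0993 = 64200 N ≈ 64.2 kN

D = 64200 N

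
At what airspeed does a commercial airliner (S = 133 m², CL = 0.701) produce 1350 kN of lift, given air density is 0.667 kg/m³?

L = ½ρv²S·CL ⇒ v = √(2L/(ρ·S·CL))
v = √(2 × 1.35×10^6 / (0.667 × 133 × 0.701)) = √43420 = 208 m/s

v = 208 m/s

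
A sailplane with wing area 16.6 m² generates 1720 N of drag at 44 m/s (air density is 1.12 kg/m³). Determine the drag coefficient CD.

CD = 0.0956

From D = ½ρv²S·CD, rearranging gives CD = 2D/(ρv²S).
CD = 2 × 1720 / (1.12 × 44² × 16.6) = 0.0956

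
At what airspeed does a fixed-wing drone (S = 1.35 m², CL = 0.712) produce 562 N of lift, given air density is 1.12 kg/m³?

L = ½ρv²S·CL ⇒ v = √(2L/(ρ·S·CL))
v = √(2 × 562 / (1.12 × 1.35 × 0.712)) = √1044 = 32.3 m/s

v = 32.3 m/s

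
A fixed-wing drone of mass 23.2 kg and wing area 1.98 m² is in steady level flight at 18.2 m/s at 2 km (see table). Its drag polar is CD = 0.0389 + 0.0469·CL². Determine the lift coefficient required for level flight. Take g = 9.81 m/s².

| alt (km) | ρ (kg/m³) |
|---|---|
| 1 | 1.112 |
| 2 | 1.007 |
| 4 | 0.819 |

At 2 km, from the table: ρ = 1.007 kg/m³.
Weight W = mg = 23.2 × 9.81 = 227.59 N; in level flight L = W.
q = ½ρv² = ½ × 1.007 × 18.2² = 166.8 Pa.
Required CL = L/(qS) = 227.59/(166.8·1.98) = 0.6892.

CL = 0.689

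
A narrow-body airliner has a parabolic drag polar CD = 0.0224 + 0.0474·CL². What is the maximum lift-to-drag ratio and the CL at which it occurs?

(L/D)max = 15.3, at CL = 0.687

For CD = CD0 + K·CL², (L/D)max occurs at CL* = √(CD0/K) and equals 1/(2√(K·CD0)).
(L/D)max = 1/(2√(0.0474 × 0.0224)) = 1/(2 × 0.03258) = 15.3
CL* = √(0.0224/0.0474) = 0.687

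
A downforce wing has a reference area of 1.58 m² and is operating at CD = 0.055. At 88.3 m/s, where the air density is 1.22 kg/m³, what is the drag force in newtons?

Dynamic pressure q = ½ρv² = ½ × 1.22 × 88.3² = 4756 Pa.
D = q·S·CD = 4756 × 1.58 × 0.055 = 413 N

D = 413 N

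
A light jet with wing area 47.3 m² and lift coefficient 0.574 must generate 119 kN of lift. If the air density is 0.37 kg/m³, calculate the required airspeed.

L = ½ρv²S·CL ⇒ v = √(2L/(ρ·S·CL))
v = √(2 × 1.19×10^5 / (0.37 × 47.3 × 0.574)) = √23690 = 154 m/s

v = 154 m/s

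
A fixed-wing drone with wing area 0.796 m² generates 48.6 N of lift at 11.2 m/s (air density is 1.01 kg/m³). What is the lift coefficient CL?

From L = ½ρv²S·CL, rearranging gives CL = 2L/(ρv²S).
CL = 2 × 48.6 / (1.01 × 11.2² × 0.796) = 0.964

CL = 0.964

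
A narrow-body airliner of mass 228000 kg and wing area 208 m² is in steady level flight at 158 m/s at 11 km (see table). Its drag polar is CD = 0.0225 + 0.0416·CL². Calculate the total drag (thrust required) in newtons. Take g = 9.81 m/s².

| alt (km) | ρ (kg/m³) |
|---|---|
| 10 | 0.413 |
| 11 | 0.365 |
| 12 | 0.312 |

At 11 km, from the table: ρ = 0.365 kg/m³.
Weight W = mg = 228000 × 9.81 = 2.2367×10^6 N; in level flight L = W.
Dynamic pressure q = 0.5 × 0.365 × 158² = 4556 Pa.
CL = W/(q·S) = 2.2367×10^6 / (4556 × 208) = 2.36.
CD = 0.0225 + 0.0416 × 2.36² = 0.2543.
D = q·S·CD = 4556 × 208 × 0.2543 = 2.409×10^5 N

D = 2.41×10^5 N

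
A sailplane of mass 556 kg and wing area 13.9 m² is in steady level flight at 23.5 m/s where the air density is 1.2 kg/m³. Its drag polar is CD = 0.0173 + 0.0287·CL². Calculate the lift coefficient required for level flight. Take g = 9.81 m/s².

CL = 1.18

Weight W = mg = 556 × 9.81 = 5454.4 N; in level flight L = W.
q = ½ρv² = ½ × 1.2 × 23.5² = 331.3 Pa.
CL = 2W/(ρv²S) = 2×5454.4/(1.2×23.5²×13.9) = 1.184.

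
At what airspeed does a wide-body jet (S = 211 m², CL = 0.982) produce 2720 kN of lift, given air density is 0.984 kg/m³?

v = 163 m/s

L = ½ρv²S·CL ⇒ v = √(2L/(ρ·S·CL))
v = √(2 × 2.72×10^6 / (0.984 × 211 × 0.982)) = √26680 = 163 m/s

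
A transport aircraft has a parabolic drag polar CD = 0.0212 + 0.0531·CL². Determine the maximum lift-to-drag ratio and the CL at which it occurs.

(L/D)max = 14.9, at CL = 0.632

For CD = CD0 + K·CL², (L/D)max occurs at CL* = √(CD0/K) and equals 1/(2√(K·CD0)).
(L/D)max = 1/(2√(0.0531 × 0.0212)) = 1/(2 × 0.03355) = 14.9
CL* = √(0.0212/0.0531) = 0.632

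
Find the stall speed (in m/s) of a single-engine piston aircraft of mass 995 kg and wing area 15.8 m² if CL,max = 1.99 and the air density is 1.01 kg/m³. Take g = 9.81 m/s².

Stall occurs when L = W at CL,max. W = mg = 995 × 9.81 = 9761 N.
V_stall = √(2W/(ρ·S·CL,max)) = √(2 × 9761 / (1.01 × 15.8 × 1.99))
V_stall = √614.7 = 24.8 m/s

V_stall = 24.8 m/s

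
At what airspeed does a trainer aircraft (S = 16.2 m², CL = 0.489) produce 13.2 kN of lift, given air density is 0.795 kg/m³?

v = 64.7 m/s

L = ½ρv²S·CL ⇒ v = √(2L/(ρ·S·CL))
v = √(2 × 13200 / (0.795 × 16.2 × 0.489)) = √4192 = 64.7 m/s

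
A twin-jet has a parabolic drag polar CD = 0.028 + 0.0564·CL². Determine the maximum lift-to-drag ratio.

For CD = CD0 + K·CL², (L/D)max occurs at CL* = √(CD0/K) and equals 1/(2√(K·CD0)).
(L/D)max = 1/(2√(0.0564 × 0.028)) = 1/(2 × 0.03974) = 12.6

(L/D)max = 12.6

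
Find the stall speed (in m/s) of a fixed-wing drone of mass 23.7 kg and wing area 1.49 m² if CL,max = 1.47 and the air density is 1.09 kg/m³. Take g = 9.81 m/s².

Stall occurs when L = W at CL,max. W = mg = 23.7 × 9.81 = 232.5 N.
V_stall = √(2W/(ρ·S·CL,max)) = √(2 × 232.5 / (1.09 × 1.49 × 1.47))
V_stall = √194.8 = 14 m/s

V_stall = 14 m/s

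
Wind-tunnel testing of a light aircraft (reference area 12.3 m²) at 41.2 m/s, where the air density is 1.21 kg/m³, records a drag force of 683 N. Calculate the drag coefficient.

CD = 0.0541

From D = ½ρv²S·CD, rearranging gives CD = 2D/(ρv²S).
CD = 2 × 683 / (1.21 × 41.2² × 12.3) = 0.0541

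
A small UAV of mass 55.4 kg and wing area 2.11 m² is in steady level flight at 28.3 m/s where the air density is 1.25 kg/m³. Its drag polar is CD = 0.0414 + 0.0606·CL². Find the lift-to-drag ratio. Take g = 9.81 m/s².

In steady level flight, lift balances weight: W = mg = 55.4 × 9.81 = 543.47 N.
Dynamic pressure q = 0.5 × 1.25 × 28.3² = 500.6 Pa.
CL = 2W/(ρv²S) = 2×543.47/(1.25×28.3²×2.11) = 0.5146.
CD = 0.0414 + 0.0606 × 0.5146² = 0.05745.
L/D = CL/CD = 0.5146 / 0.05745 = 8.96

L/D = 8.96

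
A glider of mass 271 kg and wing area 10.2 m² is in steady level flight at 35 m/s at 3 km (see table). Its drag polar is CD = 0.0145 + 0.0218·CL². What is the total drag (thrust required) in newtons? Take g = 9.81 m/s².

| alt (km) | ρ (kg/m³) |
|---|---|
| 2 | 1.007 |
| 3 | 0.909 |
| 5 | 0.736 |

D = 109 N

At 3 km, from the table: ρ = 0.909 kg/m³.
In steady level flight, lift balances weight: W = mg = 271 × 9.81 = 2658.5 N.
Dynamic pressure q = 0.5 × 0.909 × 35² = 556.8 Pa.
Required CL = L/(qS) = 2658.5/(556.8·10.2) = 0.4681.
CD = 0.0145 + 0.0218 × 0.4681² = 0.01928.
D = q·S·CD = 556.8 × 10.2 × 0.01928 = 109.5 N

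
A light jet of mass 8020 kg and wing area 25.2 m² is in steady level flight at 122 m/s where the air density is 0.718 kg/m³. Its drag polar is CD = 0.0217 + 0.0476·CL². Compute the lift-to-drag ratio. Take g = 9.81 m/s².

L/D = 15.4

Level flight ⇒ L = W = m·g = 8020 × 9.81 = 78676 N.
Dynamic pressure q = 0.5 × 0.718 × 122² = 5343 Pa.
CL = W/(q·S) = 78676 / (5343 × 25.2) = 0.5843.
CD = 0.0217 + 0.0476 × 0.5843² = 0.03795.
L/D = CL/CD = 0.5843 / 0.03795 = 15.4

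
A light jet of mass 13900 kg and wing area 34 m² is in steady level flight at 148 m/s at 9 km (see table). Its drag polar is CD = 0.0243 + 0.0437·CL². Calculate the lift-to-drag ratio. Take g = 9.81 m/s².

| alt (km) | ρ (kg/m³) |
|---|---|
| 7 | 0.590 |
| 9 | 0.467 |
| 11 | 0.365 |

L/D = 15.3

At 9 km, from the table: ρ = 0.467 kg/m³.
Weight W = mg = 13900 × 9.81 = 1.3636×10^5 N; in level flight L = W.
Dynamic pressure q = 0.5 × 0.467 × 148² = 5115 Pa.
Required CL = L/(qS) = 1.3636×10^5/(5115·34) = 0.7841.
CD = 0.0243 + 0.0437 × 0.7841² = 0.05117.
L/D = CL/CD = 0.7841 / 0.05117 = 15.3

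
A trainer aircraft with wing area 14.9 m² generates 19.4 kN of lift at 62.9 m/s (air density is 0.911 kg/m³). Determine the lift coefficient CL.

From L = ½ρv²S·CL, rearranging gives CL = 2L/(ρv²S).
CL = 2 × 19400 / (0.911 × 62.9² × 14.9) = 0.722

CL = 0.722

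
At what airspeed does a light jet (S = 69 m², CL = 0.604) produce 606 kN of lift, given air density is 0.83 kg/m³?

v = 187 m/s

L = ½ρv²S·CL ⇒ v = √(2L/(ρ·S·CL))
v = √(2 × 6.06×10^5 / (0.83 × 69 × 0.604)) = √35040 = 187 m/s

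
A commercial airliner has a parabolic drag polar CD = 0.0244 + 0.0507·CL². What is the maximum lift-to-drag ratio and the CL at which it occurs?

(L/D)max = 14.2, at CL = 0.694

For CD = CD0 + K·CL², (L/D)max occurs at CL* = √(CD0/K) and equals 1/(2√(K·CD0)).
(L/D)max = 1/(2√(0.0507 × 0.0244)) = 1/(2 × 0.03517) = 14.2
CL* = √(0.0244/0.0507) = 0.694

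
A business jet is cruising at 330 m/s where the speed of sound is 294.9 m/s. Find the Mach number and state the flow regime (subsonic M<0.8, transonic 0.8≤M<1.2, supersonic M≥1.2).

M = 1.12 (transonic)

M = v/a = 330 / 294.9 = 1.12
M = 1.12 → transonic.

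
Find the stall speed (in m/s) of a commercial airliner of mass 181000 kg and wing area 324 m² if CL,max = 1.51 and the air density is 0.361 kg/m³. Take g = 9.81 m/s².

V_stall = 142 m/s

Weight W = mg = 181000 × 9.81 = 1.776×10^6 N.
V_stall = √(2W/(ρ·S·CL,max)) = √(2 × 1.776×10^6 / (0.361 × 324 × 1.51))
V_stall = √20110 = 142 m/s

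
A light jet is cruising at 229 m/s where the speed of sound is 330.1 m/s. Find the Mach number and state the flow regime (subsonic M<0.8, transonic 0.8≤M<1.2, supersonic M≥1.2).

M = 0.694 (subsonic)

M = v/a = 229 / 330.1 = 0.694
M = 0.694 → subsonic.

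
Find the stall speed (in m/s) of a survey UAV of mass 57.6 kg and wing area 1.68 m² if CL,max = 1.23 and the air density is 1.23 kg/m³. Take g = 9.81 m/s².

V_stall = 21.1 m/s

Weight W = mg = 57.6 × 9.81 = 565.1 N.
From L = ½ρV²S·CL,max = W: V_stall = √(2W/(ρSCL,max)) = √(2·565.1/(1.23·1.68·1.23))
V_stall = √444.6 = 21.1 m/s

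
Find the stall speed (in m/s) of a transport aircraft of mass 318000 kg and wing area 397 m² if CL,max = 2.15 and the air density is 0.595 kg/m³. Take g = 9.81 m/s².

Weight W = mg = 318000 × 9.81 = 3.12×10^6 N.
V_stall = √(2W/(ρ·S·CL,max)) = √(2 × 3.12×10^6 / (0.595 × 397 × 2.15))
V_stall = √12290 = 111 m/s

V_stall = 111 m/s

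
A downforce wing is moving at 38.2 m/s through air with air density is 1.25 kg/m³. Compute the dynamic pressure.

q = 912 Pa

q = ½ρv² = ½ × 1.25 × 38.2² = 912 Pa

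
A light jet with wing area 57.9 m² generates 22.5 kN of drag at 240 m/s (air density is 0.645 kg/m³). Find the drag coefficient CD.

CD = 0.0209

From D = ½ρv²S·CD, rearranging gives CD = 2D/(ρv²S).
CD = 2 × 22500 / (0.645 × 240² × 57.9) = 0.0209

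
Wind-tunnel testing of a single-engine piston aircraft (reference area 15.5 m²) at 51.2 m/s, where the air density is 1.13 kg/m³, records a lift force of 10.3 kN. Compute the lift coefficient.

From L = ½ρv²S·CL, rearranging gives CL = 2L/(ρv²S).
CL = 2 × 10300 / (1.13 × 51.2² × 15.5) = 0.449

CL = 0.449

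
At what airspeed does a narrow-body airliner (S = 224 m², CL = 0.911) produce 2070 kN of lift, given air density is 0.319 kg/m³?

v = 252 m/s

L = ½ρv²S·CL ⇒ v = √(2L/(ρ·S·CL))
v = √(2 × 2.07×10^6 / (0.319 × 224 × 0.911)) = √63600 = 252 m/s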